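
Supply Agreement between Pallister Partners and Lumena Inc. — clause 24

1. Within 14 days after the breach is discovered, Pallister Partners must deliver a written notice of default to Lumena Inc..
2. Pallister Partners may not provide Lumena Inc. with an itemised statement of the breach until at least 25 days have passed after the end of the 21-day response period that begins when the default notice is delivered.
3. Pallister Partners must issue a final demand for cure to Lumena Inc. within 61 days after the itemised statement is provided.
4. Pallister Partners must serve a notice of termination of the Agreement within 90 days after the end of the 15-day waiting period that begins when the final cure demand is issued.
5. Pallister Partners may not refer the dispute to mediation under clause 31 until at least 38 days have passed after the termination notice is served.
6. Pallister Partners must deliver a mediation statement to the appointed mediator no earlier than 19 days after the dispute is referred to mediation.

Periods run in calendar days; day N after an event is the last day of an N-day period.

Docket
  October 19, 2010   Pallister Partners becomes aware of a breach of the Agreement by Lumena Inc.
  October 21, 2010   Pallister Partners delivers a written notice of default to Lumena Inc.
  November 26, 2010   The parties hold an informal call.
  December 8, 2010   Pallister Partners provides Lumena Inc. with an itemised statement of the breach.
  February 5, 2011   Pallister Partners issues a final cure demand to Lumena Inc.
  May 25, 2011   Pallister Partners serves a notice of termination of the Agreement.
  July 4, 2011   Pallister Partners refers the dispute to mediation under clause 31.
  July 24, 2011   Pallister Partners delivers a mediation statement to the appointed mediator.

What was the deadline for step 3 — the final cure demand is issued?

February 7, 2011

Step 3 runs from December 8, 2010, when the itemised statement is provided. 61 days after December 8, 2010 is February 7, 2011.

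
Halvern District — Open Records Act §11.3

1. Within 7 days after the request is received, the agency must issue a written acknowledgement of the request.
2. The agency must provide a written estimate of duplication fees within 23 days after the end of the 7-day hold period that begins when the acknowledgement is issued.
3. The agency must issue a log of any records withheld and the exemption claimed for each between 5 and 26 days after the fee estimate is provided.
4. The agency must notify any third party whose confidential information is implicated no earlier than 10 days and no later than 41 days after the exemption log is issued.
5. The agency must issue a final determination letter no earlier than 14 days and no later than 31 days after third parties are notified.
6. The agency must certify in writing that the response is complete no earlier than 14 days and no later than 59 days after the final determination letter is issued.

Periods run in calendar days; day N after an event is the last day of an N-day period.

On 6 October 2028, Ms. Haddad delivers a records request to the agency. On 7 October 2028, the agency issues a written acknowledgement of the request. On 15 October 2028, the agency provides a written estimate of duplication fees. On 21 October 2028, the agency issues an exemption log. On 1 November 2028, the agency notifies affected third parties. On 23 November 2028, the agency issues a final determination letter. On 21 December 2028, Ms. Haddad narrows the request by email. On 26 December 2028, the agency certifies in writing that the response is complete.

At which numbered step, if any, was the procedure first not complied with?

(1) due by 6 October 2028 + 7 days = 13 October 2028; done 7 October 2028 — timely.
(2) due by 14 October 2028 + 23 days = 6 November 2028; 15 October 2028 is within that limit.
(3) the permitted window runs from 15 October 2028 + 5 = 20 October 2028 to 15 October 2028 + 26 = 10 November 2028; done 21 October 2028, which is between those dates.
(4) the permitted window runs from 21 October 2028 + 10 = 31 October 2028 to 21 October 2028 + 41 = 1 December 2028; done 1 November 2028 — within the window.
(5) the permitted window runs from 1 November 2028 + 14 = 15 November 2028 to 1 November 2028 + 31 = 2 December 2028; done 23 November 2028 — within the window.
(6) the permitted window runs from 23 November 2028 + 14 = 7 December 2028 to 23 November 2028 + 59 = 21 January 2029; done 26 December 2028, which is between those dates.

None — every step was satisfied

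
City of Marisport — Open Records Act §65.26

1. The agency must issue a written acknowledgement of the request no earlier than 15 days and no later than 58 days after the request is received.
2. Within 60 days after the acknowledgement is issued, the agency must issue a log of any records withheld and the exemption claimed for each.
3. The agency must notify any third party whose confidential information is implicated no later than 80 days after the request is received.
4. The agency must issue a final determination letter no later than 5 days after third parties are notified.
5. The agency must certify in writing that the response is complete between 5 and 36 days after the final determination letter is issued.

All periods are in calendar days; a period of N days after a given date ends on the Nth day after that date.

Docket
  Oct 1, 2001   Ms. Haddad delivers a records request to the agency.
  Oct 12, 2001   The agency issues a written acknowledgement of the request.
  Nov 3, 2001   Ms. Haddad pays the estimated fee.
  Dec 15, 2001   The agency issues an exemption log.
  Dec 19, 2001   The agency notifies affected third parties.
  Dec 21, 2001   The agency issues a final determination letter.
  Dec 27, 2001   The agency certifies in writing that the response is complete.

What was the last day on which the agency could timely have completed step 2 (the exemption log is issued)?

Dec 11, 2001

Step 2 runs from Oct 12, 2001, when the acknowledgement is issued. 60 days after Oct 12, 2001 is Dec 11, 2001.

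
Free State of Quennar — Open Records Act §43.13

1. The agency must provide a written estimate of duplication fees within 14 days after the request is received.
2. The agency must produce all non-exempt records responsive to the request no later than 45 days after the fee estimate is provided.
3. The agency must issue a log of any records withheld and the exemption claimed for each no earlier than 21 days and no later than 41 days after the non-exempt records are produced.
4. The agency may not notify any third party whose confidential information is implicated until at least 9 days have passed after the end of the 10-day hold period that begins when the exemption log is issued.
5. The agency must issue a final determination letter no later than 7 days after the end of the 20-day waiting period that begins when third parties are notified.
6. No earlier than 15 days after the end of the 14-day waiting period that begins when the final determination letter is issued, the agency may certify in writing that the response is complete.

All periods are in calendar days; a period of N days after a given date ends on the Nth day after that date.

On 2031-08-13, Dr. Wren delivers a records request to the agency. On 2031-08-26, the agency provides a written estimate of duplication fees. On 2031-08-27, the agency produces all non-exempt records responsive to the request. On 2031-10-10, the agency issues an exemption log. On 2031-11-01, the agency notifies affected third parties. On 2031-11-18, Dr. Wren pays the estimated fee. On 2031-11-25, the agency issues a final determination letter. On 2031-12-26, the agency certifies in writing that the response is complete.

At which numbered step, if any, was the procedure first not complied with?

Step 3

Step 1 — counting 14 days from 2031-08-13 (when the request is received) gives a deadline of 2031-08-27; done 2031-08-26 — timely.
Step 2 — counting 45 days from 2031-08-26 (when the fee estimate is provided) gives a deadline of 2031-10-10; completed 2031-08-27, before the deadline.
Step 3 — 21 and 41 days from 2031-08-27 (when the non-exempt records are produced) are 2031-09-17 and 2031-10-07 respectively; 2031-10-10 is 3 days past the end of the window.
No need to go further; step 3 was not satisfied.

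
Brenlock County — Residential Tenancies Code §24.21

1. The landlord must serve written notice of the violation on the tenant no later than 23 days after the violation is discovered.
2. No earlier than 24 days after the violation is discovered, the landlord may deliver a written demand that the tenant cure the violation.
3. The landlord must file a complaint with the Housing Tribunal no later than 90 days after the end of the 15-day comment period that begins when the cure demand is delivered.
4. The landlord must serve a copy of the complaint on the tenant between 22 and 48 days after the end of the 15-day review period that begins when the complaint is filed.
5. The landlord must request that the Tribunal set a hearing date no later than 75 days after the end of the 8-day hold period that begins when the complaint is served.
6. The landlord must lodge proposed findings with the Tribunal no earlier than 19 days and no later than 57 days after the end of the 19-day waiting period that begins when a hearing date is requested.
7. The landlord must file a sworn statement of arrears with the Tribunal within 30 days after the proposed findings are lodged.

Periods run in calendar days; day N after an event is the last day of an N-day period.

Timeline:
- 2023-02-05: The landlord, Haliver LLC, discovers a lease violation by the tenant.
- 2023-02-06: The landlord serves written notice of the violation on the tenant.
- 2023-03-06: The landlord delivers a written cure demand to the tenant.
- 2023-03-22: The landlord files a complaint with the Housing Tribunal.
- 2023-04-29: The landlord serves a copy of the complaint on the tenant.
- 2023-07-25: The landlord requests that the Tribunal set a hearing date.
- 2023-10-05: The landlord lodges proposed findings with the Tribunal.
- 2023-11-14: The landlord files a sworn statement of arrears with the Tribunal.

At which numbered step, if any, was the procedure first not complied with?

Step 5

Step 1 — counting 23 days from 2023-02-05 (when the violation is discovered) gives a deadline of 2023-02-28; completed 2023-02-06, before the deadline.
Step 2 — must wait 24 days from 2023-02-05 (when the violation is discovered), so not before 2023-03-01; 2023-03-06 is on or after that date.
Step 3 — counting 90 days from 2023-03-21 (end of the 15-day comment period, which began when the cure demand is delivered on 2023-03-06) gives a deadline of 2023-06-19; done 2023-03-22 — timely.
Step 4 — 22 and 48 days from 2023-04-06 (end of the 15-day review period, which began when the complaint is filed on 2023-03-22) are 2023-04-28 and 2023-05-24 respectively; done 2023-04-29, which is between those dates.
Step 5 — counting 75 days from 2023-05-07 (end of the 8-day hold period, which began when the complaint is served on 2023-04-29) gives a deadline of 2023-07-21; not done until 2023-07-25, 4 days after the deadline.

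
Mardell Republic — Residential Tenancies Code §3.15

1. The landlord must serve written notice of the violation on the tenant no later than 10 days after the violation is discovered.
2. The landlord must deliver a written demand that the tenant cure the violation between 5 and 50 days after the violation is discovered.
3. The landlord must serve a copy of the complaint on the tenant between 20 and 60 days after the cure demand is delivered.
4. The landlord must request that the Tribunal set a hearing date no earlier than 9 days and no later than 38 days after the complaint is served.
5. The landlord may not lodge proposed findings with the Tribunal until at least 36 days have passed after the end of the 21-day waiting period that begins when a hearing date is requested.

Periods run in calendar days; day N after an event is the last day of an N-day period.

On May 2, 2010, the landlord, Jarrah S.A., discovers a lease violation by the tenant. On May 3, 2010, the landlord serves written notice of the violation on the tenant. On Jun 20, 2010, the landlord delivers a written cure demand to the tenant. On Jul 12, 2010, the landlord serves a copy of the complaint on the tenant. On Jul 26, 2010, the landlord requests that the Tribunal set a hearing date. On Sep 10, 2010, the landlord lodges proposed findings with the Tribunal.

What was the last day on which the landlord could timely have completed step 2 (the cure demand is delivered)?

Jun 21, 2010

Step 2 runs from May 2, 2010, when the violation is discovered. The window is 5–50 days after May 2, 2010; it closes on Jun 21, 2010.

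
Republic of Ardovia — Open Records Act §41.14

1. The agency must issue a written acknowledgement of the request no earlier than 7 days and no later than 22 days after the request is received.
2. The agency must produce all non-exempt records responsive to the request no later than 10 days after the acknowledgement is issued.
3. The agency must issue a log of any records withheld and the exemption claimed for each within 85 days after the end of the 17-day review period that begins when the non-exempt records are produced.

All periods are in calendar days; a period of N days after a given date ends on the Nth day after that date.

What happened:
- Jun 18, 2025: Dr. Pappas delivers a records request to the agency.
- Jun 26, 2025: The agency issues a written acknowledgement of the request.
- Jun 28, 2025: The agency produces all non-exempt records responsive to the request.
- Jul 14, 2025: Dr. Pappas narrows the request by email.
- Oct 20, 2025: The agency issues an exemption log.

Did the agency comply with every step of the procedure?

Step 1: the window is 7–22 days after Jun 18, 2025 (when the request is received), so Jun 25, 2025 through Jul 10, 2025; done Jun 26, 2025, which is between those dates.
Step 2: 10 days after Jun 26, 2025 (when the acknowledgement is issued) is Jul 6, 2025; Jun 28, 2025 is within that limit.
Step 3: 85 days after Jul 15, 2025 (end of the 17-day review period, which began when the non-exempt records are produced on Jun 28, 2025) is Oct 8, 2025; not done until Oct 20, 2025, 12 days after the deadline.
The procedure was therefore not followed at step 3.

No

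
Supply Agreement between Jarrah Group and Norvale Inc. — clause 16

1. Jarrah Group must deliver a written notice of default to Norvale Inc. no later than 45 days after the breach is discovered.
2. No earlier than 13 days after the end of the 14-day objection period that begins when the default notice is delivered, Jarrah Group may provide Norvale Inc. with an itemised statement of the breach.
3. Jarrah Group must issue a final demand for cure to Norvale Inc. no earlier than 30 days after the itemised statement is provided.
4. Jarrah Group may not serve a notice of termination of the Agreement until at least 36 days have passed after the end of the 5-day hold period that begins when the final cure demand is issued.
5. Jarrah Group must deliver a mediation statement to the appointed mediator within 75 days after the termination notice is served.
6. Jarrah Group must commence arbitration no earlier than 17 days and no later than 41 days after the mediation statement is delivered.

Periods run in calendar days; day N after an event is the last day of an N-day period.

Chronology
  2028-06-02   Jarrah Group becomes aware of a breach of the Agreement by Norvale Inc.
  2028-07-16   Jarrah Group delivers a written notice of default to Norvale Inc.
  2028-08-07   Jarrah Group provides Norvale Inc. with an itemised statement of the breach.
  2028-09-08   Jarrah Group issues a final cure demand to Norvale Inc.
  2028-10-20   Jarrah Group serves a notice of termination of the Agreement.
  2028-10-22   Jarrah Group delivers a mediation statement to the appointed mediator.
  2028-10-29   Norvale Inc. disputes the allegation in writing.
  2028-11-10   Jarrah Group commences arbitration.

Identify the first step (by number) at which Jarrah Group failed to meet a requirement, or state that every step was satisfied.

Step 1: 45 days after 2028-06-02 (when the breach is discovered) is 2028-07-17; done 2028-07-16 — timely.
Step 2: the earliest permitted date is 13 days after 2028-07-30 (end of the 14-day objection period, which began when the default notice is delivered on 2028-07-16), i.e. 2028-08-12; done 2028-08-07 — 5 days too early.
The analysis stops there.

Step 2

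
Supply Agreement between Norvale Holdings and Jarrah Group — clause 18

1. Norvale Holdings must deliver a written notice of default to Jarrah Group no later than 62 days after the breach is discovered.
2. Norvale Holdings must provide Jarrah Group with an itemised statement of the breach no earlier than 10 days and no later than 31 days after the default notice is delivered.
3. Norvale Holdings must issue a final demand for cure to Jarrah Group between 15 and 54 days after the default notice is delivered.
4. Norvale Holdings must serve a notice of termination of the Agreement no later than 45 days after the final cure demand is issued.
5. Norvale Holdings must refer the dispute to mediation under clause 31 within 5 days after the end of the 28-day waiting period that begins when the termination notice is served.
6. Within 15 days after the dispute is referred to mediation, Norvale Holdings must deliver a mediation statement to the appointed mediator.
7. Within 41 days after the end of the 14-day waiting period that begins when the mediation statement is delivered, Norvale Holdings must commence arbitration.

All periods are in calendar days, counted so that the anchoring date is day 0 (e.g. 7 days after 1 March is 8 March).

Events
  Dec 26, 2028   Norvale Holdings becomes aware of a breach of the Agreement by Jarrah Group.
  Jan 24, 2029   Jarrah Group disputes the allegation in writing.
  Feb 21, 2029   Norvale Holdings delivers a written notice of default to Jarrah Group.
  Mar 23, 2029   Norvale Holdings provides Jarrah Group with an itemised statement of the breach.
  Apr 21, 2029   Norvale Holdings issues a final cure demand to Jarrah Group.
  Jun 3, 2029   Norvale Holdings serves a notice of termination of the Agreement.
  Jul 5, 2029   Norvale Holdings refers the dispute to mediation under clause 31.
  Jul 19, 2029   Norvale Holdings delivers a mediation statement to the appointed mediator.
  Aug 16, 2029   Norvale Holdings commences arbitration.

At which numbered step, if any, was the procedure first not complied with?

Step 1: 62 days after Dec 26, 2028 (when the breach is discovered) is Feb 26, 2029; done Feb 21, 2029 — timely.
Step 2: the window is 10–31 days after Feb 21, 2029 (when the default notice is delivered), so Mar 3, 2029 through Mar 24, 2029; done Mar 23, 2029 — within the window.
Step 3: the window is 15–54 days after Feb 21, 2029 (when the default notice is delivered), so Mar 8, 2029 through Apr 16, 2029; done Apr 21, 2029 — 5 days after the window closed.

Step 3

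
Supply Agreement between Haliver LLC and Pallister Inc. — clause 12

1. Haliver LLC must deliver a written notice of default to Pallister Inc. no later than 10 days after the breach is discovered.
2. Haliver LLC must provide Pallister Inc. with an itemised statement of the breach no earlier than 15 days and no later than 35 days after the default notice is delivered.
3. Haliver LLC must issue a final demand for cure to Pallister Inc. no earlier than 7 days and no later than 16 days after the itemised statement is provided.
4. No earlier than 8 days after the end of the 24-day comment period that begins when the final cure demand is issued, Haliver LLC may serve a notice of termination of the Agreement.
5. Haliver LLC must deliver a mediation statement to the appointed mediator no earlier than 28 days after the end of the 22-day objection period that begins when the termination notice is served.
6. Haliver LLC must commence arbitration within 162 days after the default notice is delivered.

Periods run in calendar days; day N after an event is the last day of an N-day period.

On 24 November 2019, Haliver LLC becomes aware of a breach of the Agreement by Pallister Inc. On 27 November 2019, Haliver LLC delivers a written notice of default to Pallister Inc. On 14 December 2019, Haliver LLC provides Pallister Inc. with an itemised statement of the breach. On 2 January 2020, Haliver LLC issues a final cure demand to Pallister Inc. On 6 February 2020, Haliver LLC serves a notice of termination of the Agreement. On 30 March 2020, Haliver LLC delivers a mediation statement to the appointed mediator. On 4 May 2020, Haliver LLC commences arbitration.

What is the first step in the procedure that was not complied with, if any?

(1) due by 24 November 2019 + 10 days = 4 December 2019; 27 November 2019 is within that limit.
(2) the permitted window runs from 27 November 2019 + 15 = 12 December 2019 to 27 November 2019 + 35 = 1 January 2020; done 14 December 2019 — within the window.
(3) the permitted window runs from 14 December 2019 + 7 = 21 December 2019 to 14 December 2019 + 16 = 30 December 2019; 2 January 2020 is 3 days past the end of the window.

Step 3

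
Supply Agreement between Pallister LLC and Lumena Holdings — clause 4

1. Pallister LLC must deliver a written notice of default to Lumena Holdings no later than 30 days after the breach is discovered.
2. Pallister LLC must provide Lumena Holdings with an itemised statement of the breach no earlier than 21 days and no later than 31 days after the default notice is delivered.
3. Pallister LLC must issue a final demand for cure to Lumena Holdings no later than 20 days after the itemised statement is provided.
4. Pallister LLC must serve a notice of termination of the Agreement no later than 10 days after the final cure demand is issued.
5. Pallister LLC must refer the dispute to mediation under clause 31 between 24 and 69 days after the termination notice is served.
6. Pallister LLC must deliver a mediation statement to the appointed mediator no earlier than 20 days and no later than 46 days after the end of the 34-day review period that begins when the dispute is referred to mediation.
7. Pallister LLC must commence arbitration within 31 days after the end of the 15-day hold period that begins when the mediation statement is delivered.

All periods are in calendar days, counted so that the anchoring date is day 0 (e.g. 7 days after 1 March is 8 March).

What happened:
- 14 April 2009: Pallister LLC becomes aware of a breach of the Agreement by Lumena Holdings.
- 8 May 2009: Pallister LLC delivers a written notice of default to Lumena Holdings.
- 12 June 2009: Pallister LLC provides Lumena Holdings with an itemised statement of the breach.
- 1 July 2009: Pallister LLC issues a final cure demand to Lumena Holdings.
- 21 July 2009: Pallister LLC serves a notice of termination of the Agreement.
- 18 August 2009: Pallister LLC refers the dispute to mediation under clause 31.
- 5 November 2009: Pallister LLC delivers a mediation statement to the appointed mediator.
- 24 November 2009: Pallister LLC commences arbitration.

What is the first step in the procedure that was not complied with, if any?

Step 1 — counting 30 days from 14 April 2009 (when the breach is discovered) gives a deadline of 14 May 2009; completed 8 May 2009, before the deadline.
Step 2 — 21 and 31 days from 8 May 2009 (when the default notice is delivered) are 29 May 2009 and 8 June 2009 respectively; done 12 June 2009 — 4 days after the window closed.
Later steps need not be reached.

Step 2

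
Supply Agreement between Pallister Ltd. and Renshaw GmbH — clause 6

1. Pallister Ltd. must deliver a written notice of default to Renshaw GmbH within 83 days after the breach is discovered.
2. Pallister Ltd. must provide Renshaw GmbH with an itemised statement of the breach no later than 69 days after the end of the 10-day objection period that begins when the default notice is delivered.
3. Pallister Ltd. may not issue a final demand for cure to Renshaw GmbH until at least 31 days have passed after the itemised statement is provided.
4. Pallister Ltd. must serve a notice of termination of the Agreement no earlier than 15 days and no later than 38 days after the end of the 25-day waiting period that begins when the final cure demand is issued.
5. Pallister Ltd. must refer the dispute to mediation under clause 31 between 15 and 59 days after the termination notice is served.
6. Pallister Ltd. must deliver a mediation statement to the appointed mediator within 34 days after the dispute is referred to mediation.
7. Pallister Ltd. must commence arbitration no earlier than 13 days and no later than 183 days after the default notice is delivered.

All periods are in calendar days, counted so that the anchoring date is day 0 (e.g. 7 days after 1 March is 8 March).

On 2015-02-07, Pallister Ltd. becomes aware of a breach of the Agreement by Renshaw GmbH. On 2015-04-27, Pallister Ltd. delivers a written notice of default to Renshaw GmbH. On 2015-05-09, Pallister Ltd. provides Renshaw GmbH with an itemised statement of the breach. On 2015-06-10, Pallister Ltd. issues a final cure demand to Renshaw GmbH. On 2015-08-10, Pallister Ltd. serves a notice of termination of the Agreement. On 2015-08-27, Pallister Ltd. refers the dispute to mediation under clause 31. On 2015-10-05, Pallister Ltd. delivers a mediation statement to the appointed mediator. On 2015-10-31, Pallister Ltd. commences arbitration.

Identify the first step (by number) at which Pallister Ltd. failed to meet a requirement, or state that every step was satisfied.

(1) due by 2015-02-07 + 83 days = 2015-05-01; completed 2015-04-27, before the deadline.
(2) due by 2015-05-07 + 69 days = 2015-07-15; completed 2015-05-09, before the deadline.
(3) permitted from 2015-05-09 + 31 days = 2015-06-09 onward; done 2015-06-10 — permitted.
(4) the permitted window runs from 2015-07-05 + 15 = 2015-07-20 to 2015-07-05 + 38 = 2015-08-12; done 2015-08-10 — within the window.
(5) the permitted window runs from 2015-08-10 + 15 = 2015-08-25 to 2015-08-10 + 59 = 2015-10-08; done 2015-08-27 — within the window.
(6) due by 2015-08-27 + 34 days = 2015-09-30; done 2015-10-05 — 5 days late.

Step 6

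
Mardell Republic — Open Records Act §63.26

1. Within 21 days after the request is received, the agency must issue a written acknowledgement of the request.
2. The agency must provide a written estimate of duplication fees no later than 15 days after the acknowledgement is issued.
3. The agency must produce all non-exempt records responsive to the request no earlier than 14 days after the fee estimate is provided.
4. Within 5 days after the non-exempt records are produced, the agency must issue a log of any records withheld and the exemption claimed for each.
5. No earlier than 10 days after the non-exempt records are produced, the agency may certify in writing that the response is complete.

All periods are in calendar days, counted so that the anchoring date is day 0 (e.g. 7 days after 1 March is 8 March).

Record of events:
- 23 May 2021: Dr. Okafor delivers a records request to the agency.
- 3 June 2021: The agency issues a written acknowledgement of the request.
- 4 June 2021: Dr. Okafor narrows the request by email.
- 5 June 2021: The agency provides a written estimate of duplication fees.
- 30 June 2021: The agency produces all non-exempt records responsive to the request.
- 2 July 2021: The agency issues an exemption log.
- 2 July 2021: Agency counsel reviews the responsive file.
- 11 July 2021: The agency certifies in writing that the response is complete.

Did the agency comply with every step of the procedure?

Yes

Step 1: 21 days after 23 May 2021 (when the request is received) is 13 June 2021; done 3 June 2021 — timely.
Step 2: 15 days after 3 June 2021 (when the acknowledgement is issued) is 18 June 2021; completed 5 June 2021, before the deadline.
Step 3: the earliest permitted date is 14 days after 5 June 2021 (when the fee estimate is provided), i.e. 19 June 2021; 30 June 2021 is on or after that date.
Step 4: 5 days after 30 June 2021 (when the non-exempt records are produced) is 5 July 2021; 2 July 2021 is within that limit.
Step 5: the earliest permitted date is 10 days after 30 June 2021 (when the non-exempt records are produced), i.e. 10 July 2021; 11 July 2021 is on or after that date.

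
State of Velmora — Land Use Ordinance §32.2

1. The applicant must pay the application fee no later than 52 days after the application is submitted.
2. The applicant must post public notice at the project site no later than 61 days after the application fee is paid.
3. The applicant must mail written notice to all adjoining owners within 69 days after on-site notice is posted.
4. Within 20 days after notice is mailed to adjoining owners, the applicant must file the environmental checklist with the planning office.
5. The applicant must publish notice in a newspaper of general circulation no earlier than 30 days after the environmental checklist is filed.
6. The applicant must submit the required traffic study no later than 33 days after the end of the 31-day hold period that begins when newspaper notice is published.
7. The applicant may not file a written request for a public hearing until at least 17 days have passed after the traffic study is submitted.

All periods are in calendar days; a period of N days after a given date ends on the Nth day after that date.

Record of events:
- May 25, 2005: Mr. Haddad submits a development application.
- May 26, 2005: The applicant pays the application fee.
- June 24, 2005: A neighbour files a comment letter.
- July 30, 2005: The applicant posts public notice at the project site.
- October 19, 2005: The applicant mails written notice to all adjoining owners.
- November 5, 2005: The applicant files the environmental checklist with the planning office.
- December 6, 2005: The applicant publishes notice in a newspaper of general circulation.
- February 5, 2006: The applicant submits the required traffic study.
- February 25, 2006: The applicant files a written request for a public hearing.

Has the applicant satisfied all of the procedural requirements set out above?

No

Step 1 — counting 52 days from May 25, 2005 (when the application is submitted) gives a deadline of July 16, 2005; May 26, 2005 is within that limit.
Step 2 — counting 61 days from May 26, 2005 (when the application fee is paid) gives a deadline of July 26, 2005; done July 30, 2005 — 4 days late.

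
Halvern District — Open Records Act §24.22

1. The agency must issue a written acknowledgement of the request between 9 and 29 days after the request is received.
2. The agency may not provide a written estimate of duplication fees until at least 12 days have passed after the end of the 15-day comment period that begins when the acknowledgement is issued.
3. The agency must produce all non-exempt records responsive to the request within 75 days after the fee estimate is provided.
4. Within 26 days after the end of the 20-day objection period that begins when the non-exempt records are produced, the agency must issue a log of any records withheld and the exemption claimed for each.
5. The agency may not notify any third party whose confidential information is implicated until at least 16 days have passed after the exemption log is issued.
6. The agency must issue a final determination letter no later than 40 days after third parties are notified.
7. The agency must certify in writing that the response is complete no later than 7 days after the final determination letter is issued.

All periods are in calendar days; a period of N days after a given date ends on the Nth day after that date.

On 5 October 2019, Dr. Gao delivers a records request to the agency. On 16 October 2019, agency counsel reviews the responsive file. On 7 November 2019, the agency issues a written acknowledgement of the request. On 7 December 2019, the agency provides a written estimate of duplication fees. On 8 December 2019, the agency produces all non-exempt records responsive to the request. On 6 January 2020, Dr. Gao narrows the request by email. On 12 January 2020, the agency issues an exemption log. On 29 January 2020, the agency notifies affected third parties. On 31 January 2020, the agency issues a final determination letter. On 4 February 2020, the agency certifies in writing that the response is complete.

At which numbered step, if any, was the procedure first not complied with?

Step 1 — 9 and 29 days from 5 October 2019 (when the request is received) are 14 October 2019 and 3 November 2019 respectively; done 7 November 2019 — 4 days after the window closed.

Step 1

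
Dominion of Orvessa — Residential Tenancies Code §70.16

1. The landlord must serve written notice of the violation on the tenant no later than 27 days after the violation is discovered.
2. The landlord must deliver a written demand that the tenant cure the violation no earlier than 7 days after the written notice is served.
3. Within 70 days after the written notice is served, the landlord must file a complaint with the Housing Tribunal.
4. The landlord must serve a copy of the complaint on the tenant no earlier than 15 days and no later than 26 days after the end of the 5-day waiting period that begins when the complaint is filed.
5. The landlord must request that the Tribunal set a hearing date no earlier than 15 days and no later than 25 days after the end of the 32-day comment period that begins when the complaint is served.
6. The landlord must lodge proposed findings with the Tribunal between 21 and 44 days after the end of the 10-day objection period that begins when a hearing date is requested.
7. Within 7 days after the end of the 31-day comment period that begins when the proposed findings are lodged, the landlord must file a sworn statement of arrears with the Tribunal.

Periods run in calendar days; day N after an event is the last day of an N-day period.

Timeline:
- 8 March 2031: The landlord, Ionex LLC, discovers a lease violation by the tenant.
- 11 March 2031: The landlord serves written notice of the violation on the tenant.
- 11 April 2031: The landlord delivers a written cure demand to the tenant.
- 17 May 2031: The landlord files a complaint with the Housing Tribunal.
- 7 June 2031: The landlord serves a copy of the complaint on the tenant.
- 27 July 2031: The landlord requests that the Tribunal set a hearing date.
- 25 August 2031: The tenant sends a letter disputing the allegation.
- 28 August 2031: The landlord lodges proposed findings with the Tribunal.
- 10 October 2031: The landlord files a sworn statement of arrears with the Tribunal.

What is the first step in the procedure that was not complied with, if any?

Step 1 — counting 27 days from 8 March 2031 (when the violation is discovered) gives a deadline of 4 April 2031; completed 11 March 2031, before the deadline.
Step 2 — must wait 7 days from 11 March 2031 (when the written notice is served), so not before 18 March 2031; done 11 April 2031, after the minimum wait.
Step 3 — counting 70 days from 11 March 2031 (when the written notice is served) gives a deadline of 20 May 2031; 17 May 2031 is within that limit.
Step 4 — 15 and 26 days from 22 May 2031 (end of the 5-day waiting period, which began when the complaint is filed on 17 May 2031) are 6 June 2031 and 17 June 2031 respectively; done 7 June 2031, which is between those dates.
Step 5 — 15 and 25 days from 9 July 2031 (end of the 32-day comment period, which began when the complaint is served on 7 June 2031) are 24 July 2031 and 3 August 2031 respectively; 27 July 2031 falls inside that range.
Step 6 — 21 and 44 days from 6 August 2031 (end of the 10-day objection period, which began when a hearing date is requested on 27 July 2031) are 27 August 2031 and 19 September 2031 respectively; done 28 August 2031 — within the window.
Step 7 — counting 7 days from 28 September 2031 (end of the 31-day comment period, which began when the proposed findings are lodged on 28 August 2031) gives a deadline of 5 October 2031; not done until 10 October 2031, 5 days after the deadline.

Step 7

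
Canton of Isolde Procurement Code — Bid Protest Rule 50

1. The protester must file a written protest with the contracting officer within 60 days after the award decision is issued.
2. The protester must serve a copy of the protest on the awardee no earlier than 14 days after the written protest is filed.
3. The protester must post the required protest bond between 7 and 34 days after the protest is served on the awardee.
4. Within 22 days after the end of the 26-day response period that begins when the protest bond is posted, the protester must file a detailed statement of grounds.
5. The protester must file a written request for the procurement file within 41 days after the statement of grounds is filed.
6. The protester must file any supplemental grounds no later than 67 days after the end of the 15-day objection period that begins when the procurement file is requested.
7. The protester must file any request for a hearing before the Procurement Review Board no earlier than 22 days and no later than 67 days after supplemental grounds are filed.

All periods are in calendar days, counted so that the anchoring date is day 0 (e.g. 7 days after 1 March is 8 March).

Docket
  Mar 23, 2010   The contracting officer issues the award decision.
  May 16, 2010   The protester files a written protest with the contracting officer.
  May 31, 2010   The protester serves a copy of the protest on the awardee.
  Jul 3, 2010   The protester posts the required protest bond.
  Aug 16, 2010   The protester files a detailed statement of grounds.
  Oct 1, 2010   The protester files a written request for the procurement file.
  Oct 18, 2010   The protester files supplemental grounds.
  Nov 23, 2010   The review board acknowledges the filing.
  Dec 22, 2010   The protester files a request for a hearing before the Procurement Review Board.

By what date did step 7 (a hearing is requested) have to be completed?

Step 7 runs from Oct 18, 2010, when supplemental grounds are filed. The window is 22–67 days after Oct 18, 2010; it closes on Dec 24, 2010.

Dec 24, 2010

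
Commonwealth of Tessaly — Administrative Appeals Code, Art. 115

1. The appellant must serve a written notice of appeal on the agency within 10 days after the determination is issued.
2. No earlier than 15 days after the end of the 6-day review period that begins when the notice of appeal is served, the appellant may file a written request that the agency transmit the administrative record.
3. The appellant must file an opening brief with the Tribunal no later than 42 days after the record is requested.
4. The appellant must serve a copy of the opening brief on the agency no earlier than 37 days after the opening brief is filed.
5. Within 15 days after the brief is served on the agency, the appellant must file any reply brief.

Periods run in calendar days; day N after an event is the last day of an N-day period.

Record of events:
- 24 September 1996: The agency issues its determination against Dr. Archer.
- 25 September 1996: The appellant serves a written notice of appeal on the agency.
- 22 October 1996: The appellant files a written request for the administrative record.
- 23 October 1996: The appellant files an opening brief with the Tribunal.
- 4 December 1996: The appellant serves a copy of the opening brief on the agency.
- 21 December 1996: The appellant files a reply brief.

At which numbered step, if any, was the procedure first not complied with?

Step 1: 10 days after 24 September 1996 (when the determination is issued) is 4 October 1996; done 25 September 1996 — timely.
Step 2: the earliest permitted date is 15 days after 1 October 1996 (end of the 6-day review period, which began when the notice of appeal is served on 25 September 1996), i.e. 16 October 1996; 22 October 1996 is on or after that date.
Step 3: 42 days after 22 October 1996 (when the record is requested) is 3 December 1996; done 23 October 1996 — timely.
Step 4: the earliest permitted date is 37 days after 23 October 1996 (when the opening brief is filed), i.e. 29 November 1996; done 4 December 1996 — permitted.
Step 5: 15 days after 4 December 1996 (when the brief is served on the agency) is 19 December 1996; 21 December 1996 misses that deadline by 2 days.
No need to go further; step 5 was not satisfied.

Step 5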